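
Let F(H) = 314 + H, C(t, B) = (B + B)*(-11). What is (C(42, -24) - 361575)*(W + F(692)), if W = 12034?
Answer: -4708052880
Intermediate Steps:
C(t, B) = -22*B (C(t, B) = (2*B)*(-11) = -22*B)
(C(42, -24) - 361575)*(W + F(692)) = (-22*(-24) - 361575)*(12034 + (314 + 692)) = (528 - 361575)*(12034 + 1006) = -361047*13040 = -4708052880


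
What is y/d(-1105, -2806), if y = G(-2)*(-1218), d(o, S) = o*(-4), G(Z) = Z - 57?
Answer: 35931/2210 ≈ 16.258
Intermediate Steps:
G(Z) = -57 + Z
d(o, S) = -4*o
y = 71862 (y = (-57 - 2)*(-1218) = -59*(-1218) = 71862)
y/d(-1105, -2806) = 71862/((-4*(-1105))) = 71862/4420 = 71862*(1/4420) = 35931/2210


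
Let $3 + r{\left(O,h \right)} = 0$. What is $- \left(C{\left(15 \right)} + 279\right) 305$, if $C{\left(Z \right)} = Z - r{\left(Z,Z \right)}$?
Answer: $-90585$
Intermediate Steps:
$r{\left(O,h \right)} = -3$ ($r{\left(O,h \right)} = -3 + 0 = -3$)
$C{\left(Z \right)} = 3 + Z$ ($C{\left(Z \right)} = Z - -3 = Z + 3 = 3 + Z$)
$- \left(C{\left(15 \right)} + 279\right) 305 = - \left(\left(3 + 15\right) + 279\right) 305 = - \left(18 + 279\right) 305 = - 297 \cdot 305 = \left(-1\right) 90585 = -90585$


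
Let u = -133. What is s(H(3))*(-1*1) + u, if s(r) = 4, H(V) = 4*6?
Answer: -137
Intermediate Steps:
H(V) = 24
s(H(3))*(-1*1) + u = 4*(-1*1) - 133 = 4*(-1) - 133 = -4 - 133 = -137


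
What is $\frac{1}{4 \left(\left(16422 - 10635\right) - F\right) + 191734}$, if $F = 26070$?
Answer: $\frac{1}{110602} \approx 9.0414 \cdot 10^{-6}$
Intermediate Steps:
$\frac{1}{4 \left(\left(16422 - 10635\right) - F\right) + 191734} = \frac{1}{4 \left(\left(16422 - 10635\right) - 26070\right) + 191734} = \frac{1}{4 \left(5787 - 26070\right) + 191734} = \frac{1}{4 \left(-20283\right) + 191734} = \frac{1}{-81132 + 191734} = \frac{1}{110602}$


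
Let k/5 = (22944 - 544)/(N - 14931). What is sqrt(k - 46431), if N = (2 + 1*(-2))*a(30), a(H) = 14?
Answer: I*sqrt(23475637551)/711 ≈ 215.5*I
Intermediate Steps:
N = 0 (N = (2 + 1*(-2))*14 = (2 - 2)*14 = 0*14 = 0)
k = -16000/2133 (k = 5*((22944 - 544)/(0 - 14931)) = 5*(22400/(-14931)) = 5*(22400*(-1/14931)) = 5*(-3200/2133) = -16000/2133 ≈ -7.5012)
sqrt(k - 46431) = sqrt(-16000/2133 - 46431) = sqrt(-99053323/2133) = I*sqrt(23475637551)/711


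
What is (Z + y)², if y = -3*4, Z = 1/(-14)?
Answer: 28561/196 ≈ 145.72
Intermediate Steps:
Z = -1/14 ≈ -0.071429
y = -12
(Z + y)² = (-1/14 - 12)² = (-169/14)² = 28561/196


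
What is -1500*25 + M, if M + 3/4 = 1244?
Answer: -145027/4 ≈ -36257.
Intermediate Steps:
M = 4973/4 (M = -¾ + 1244 = 4973/4 ≈ 1243.3)
-1500*25 + M = -1500*25 + 4973/4 = -37500 + 4973/4 = -145027/4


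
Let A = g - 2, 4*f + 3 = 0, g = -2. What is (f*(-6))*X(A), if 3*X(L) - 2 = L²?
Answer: 27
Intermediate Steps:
f = -¾ (f = -¾ + (¼)*0 = -¾ + 0 = -¾ ≈ -0.75000)
A = -4 (A = -2 - 2 = -4)
X(L) = ⅔ + L²/3
(f*(-6))*X(A) = (-¾*(-6))*(⅔ + (⅓)*(-4)²) = 9*(⅔ + (⅓)*16)/2 = 9*(⅔ + 16/3)/2 = (9/2)*6 = 27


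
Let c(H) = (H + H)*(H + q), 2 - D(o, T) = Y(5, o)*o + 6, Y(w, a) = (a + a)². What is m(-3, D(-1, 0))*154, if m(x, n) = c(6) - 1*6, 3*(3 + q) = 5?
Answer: 7700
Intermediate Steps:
q = -4/3 (q = -3 + (⅓)*5 = -3 + 5/3 = -4/3 ≈ -1.3333)
Y(w, a) = 4*a² (Y(w, a) = (2*a)² = 4*a²)
D(o, T) = -4 - 4*o³ (D(o, T) = 2 - ((4*o²)*o + 6) = 2 - (4*o³ + 6) = 2 - (6 + 4*o³) = 2 + (-6 - 4*o³) = -4 - 4*o³)
c(H) = 2*H*(-4/3 + H) (c(H) = (H + H)*(H - 4/3) = (2*H)*(-4/3 + H) = 2*H*(-4/3 + H))
m(x, n) = 50 (m(x, n) = (⅔)*6*(-4 + 3*6) - 1*6 = (⅔)*6*(-4 + 18) - 6 = (⅔)*6*14 - 6 = 56 - 6 = 50)
m(-3, D(-1, 0))*154 = 50*154 = 7700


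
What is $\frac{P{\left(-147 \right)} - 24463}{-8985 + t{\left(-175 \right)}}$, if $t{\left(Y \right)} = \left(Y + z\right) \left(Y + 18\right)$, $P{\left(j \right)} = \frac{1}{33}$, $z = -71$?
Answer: $- \frac{807278}{978021} \approx -0.82542$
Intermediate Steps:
$P{\left(j \right)} = \frac{1}{33}$
$t{\left(Y \right)} = \left(-71 + Y\right) \left(18 + Y\right)$ ($t{\left(Y \right)} = \left(Y - 71\right) \left(Y + 18\right) = \left(-71 + Y\right) \left(18 + Y\right)$)
$\frac{P{\left(-147 \right)} - 24463}{-8985 + t{\left(-175 \right)}} = \frac{\frac{1}{33} - 24463}{-8985 - \left(-7997 - 30625\right)} = - \frac{807278}{33 \left(-8985 + \left(-1278 + 30625 + 9275\right)\right)} = - \frac{807278}{33 \left(-8985 + 38622\right)} = - \frac{807278}{33 \cdot 29637} = \left(- \frac{807278}{33}\right) \frac{1}{29637} = - \frac{807278}{978021}$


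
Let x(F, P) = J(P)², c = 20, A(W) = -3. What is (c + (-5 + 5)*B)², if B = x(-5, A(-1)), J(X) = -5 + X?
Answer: 400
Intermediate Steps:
x(F, P) = (-5 + P)²
B = 64 (B = (-5 - 3)² = (-8)² = 64)
(c + (-5 + 5)*B)² = (20 + (-5 + 5)*64)² = (20 + 0*64)² = (20 + 0)² = 20² = 400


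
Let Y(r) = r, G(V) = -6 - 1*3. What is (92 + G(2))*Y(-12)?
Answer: -996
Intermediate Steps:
G(V) = -9 (G(V) = -6 - 3 = -9)
(92 + G(2))*Y(-12) = (92 - 9)*(-12) = 83*(-12) = -996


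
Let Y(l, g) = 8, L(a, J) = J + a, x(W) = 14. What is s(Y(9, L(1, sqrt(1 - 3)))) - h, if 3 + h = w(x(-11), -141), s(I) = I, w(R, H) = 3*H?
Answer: 434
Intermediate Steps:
h = -426 (h = -3 + 3*(-141) = -3 - 423 = -426)
s(Y(9, L(1, sqrt(1 - 3)))) - h = 8 - 1*(-426) = 8 + 426 = 434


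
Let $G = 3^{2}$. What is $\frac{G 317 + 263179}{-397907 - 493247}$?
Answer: $- \frac{133016}{445577} \approx -0.29853$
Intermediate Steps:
$G = 9$
$\frac{G 317 + 263179}{-397907 - 493247} = \frac{9 \cdot 317 + 263179}{-397907 - 493247} = \frac{2853 + 263179}{-891154} = 266032 \left(- \frac{1}{891154}\right) = - \frac{133016}{445577}$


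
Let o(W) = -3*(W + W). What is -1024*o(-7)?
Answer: -43008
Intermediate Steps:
o(W) = -6*W
-1024*o(-7) = -(-6144)*(-7) = -1024*42 = -43008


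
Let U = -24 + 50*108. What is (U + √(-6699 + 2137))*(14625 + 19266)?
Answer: 182198016 + 33891*I*√4562 ≈ 1.822e+8 + 2.2891e+6*I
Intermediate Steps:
U = 5376 (U = -24 + 5400 = 5376)
(U + √(-6699 + 2137))*(14625 + 19266) = (5376 + √(-6699 + 2137))*(14625 + 19266) = (5376 + √(-4562))*33891 = (5376 + I*√4562)*33891 = 182198016 + 33891*I*√4562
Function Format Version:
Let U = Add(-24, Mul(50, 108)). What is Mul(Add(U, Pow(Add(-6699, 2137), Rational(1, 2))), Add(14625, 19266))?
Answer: Add(182198016, Mul(33891, I, Pow(4562, Rational(1, 2)))) ≈ Add(1.8220e+8, Mul(2.2891e+6, I))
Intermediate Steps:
U = 5376 (U = Add(-24, 5400) = 5376)
Mul(Add(U, Pow(Add(-6699, 2137), Rational(1, 2))), Add(14625, 19266)) = Mul(Add(5376, Pow(Add(-6699, 2137), Rational(1, 2))), Add(14625, 19266)) = Mul(Add(5376, Pow(-4562, Rational(1, 2))), 33891) = Mul(Add(5376, Mul(I, Pow(4562, Rational(1, 2)))), 33891) = Add(182198016, Mul(33891, I, Pow(4562, Rational(1, 2))))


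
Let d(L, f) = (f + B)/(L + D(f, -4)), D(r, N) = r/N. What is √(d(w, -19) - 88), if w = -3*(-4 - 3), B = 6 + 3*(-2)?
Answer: 2*I*√235355/103 ≈ 9.4201*I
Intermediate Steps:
B = 0 (B = 6 - 6 = 0)
w = 21 (w = -3*(-7) = 21)
d(L, f) = f/(L - f/4) (d(L, f) = (f + 0)/(L + f/(-4)) = f/(L + f*(-¼)) = f/(L - f/4))
√(d(w, -19) - 88) = √(4*(-19)/(-1*(-19) + 4*21) - 88) = √(4*(-19)/(19 + 84) - 88) = √(4*(-19)/103 - 88) = √(4*(-19)*(1/103) - 88) = √(-76/103 - 88) = √(-9140/103) = 2*I*√235355/103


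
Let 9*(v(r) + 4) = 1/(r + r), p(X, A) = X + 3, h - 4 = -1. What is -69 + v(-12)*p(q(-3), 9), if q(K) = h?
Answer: -3349/36 ≈ -93.028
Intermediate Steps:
h = 3 (h = 4 - 1 = 3)
q(K) = 3
p(X, A) = 3 + X
v(r) = -4 + 1/(18*r) (v(r) = -4 + 1/(9*(r + r)) = -4 + 1/(9*((2*r))) = -4 + (1/(2*r))/9 = -4 + 1/(18*r))
-69 + v(-12)*p(q(-3), 9) = -69 + (-4 + (1/18)/(-12))*(3 + 3) = -69 + (-4 + (1/18)*(-1/12))*6 = -69 + (-4 - 1/216)*6 = -69 - 865/216*6 = -69 - 865/36 = -3349/36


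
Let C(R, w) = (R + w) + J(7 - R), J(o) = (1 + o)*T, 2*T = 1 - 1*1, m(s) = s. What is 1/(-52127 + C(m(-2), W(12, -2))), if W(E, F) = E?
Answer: -1/52117 ≈ -1.9188e-5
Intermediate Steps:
T = 0 (T = (1 - 1*1)/2 = (1 - 1)/2 = (½)*0 = 0)
J(o) = 0 (J(o) = (1 + o)*0 = 0)
C(R, w) = R + w (C(R, w) = (R + w) + 0 = R + w)
1/(-52127 + C(m(-2), W(12, -2))) = 1/(-52127 + (-2 + 12)) = 1/(-52127 + 10) = 1/(-52117) = -1/52117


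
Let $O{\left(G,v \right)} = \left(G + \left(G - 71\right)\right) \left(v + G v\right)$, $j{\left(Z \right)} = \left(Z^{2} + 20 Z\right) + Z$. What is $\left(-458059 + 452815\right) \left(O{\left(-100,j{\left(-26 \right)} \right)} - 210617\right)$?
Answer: $-17185390332$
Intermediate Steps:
$j{\left(Z \right)} = Z^{2} + 21 Z$
$O{\left(G,v \right)} = \left(-71 + 2 G\right) \left(v + G v\right)$ ($O{\left(G,v \right)} = \left(G + \left(G - 71\right)\right) \left(v + G v\right) = \left(G + \left(-71 + G\right)\right) \left(v + G v\right) = \left(-71 + 2 G\right) \left(v + G v\right)$)
$\left(-458059 + 452815\right) \left(O{\left(-100,j{\left(-26 \right)} \right)} - 210617\right) = \left(-458059 + 452815\right) \left(- 26 \left(21 - 26\right) \left(-71 - -6900 + 2 \left(-100\right)^{2}\right) - 210617\right) = - 5244 \left(\left(-26\right) \left(-5\right) \left(-71 + 6900 + 2 \cdot 10000\right) - 210617\right) = - 5244 \left(130 \left(-71 + 6900 + 20000\right) - 210617\right) = - 5244 \left(130 \cdot 26829 - 210617\right) = - 5244 \left(3487770 - 210617\right) = \left(-5244\right) 3277153 = -17185390332$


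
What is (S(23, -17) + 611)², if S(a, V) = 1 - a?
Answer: 346921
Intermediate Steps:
(S(23, -17) + 611)² = ((1 - 1*23) + 611)² = ((1 - 23) + 611)² = (-22 + 611)² = 589² = 346921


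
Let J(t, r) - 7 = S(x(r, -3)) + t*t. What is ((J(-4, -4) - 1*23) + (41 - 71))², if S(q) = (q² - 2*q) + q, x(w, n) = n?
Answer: 324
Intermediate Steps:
S(q) = q² - q
J(t, r) = 19 + t² (J(t, r) = 7 + (-3*(-1 - 3) + t*t) = 7 + (-3*(-4) + t²) = 7 + (12 + t²) = 19 + t²)
((J(-4, -4) - 1*23) + (41 - 71))² = (((19 + (-4)²) - 1*23) + (41 - 71))² = (((19 + 16) - 23) - 30)² = ((35 - 23) - 30)² = (12 - 30)² = (-18)² = 324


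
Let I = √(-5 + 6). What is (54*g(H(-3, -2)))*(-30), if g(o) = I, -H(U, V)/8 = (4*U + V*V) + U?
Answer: -1620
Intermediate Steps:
H(U, V) = -40*U - 8*V² (H(U, V) = -8*((4*U + V*V) + U) = -8*((4*U + V²) + U) = -8*((V² + 4*U) + U) = -8*(V² + 5*U) = -40*U - 8*V²)
I = 1 (I = √1 = 1)
g(o) = 1
(54*g(H(-3, -2)))*(-30) = (54*1)*(-30) = 54*(-30) = -1620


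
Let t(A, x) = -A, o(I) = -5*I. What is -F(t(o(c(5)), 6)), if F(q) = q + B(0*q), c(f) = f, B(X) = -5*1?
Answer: -20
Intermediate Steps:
B(X) = -5
F(q) = -5 + q (F(q) = q - 5 = -5 + q)
-F(t(o(c(5)), 6)) = -(-5 - (-5)*5) = -(-5 - 1*(-25)) = -(-5 + 25) = -1*20 = -20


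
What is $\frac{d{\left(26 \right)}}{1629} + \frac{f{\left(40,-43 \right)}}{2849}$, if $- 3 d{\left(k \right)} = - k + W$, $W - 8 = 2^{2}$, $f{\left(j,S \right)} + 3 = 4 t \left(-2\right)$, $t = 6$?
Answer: $- \frac{209351}{13923063} \approx -0.015036$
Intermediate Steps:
$f{\left(j,S \right)} = -51$ ($f{\left(j,S \right)} = -3 + 4 \cdot 6 \left(-2\right) = -3 + 24 \left(-2\right) = -3 - 48 = -51$)
$W = 12$ ($W = 8 + 2^{2} = 8 + 4 = 12$)
$d{\left(k \right)} = -4 + \frac{k}{3}$ ($d{\left(k \right)} = - \frac{- k + 12}{3} = - \frac{12 - k}{3} = -4 + \frac{k}{3}$)
$\frac{d{\left(26 \right)}}{1629} + \frac{f{\left(40,-43 \right)}}{2849} = \frac{-4 + \frac{1}{3} \cdot 26}{1629} - \frac{51}{2849} = \left(-4 + \frac{26}{3}\right) \frac{1}{1629} - \frac{51}{2849} = \frac{14}{3} \cdot \frac{1}{1629} - \frac{51}{2849} = \frac{14}{4887} - \frac{51}{2849} = - \frac{209351}{13923063}$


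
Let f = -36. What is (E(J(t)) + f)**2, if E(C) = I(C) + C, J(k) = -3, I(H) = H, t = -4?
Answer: 1764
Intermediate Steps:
E(C) = 2*C (E(C) = C + C = 2*C)
(E(J(t)) + f)**2 = (2*(-3) - 36)**2 = (-6 - 36)**2 = (-42)**2 = 1764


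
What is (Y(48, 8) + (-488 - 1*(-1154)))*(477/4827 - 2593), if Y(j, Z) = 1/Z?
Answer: -11116235381/6436 ≈ -1.7272e+6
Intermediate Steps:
(Y(48, 8) + (-488 - 1*(-1154)))*(477/4827 - 2593) = (1/8 + (-488 - 1*(-1154)))*(477/4827 - 2593) = (⅛ + (-488 + 1154))*(477*(1/4827) - 2593) = (⅛ + 666)*(159/1609 - 2593) = (5329/8)*(-4171978/1609) = -11116235381/6436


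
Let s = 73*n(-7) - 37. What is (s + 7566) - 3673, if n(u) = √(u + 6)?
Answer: 3856 + 73*I ≈ 3856.0 + 73.0*I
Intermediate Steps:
n(u) = √(6 + u)
s = -37 + 73*I (s = 73*√(6 - 7) - 37 = 73*√(-1) - 37 = 73*I - 37 = -37 + 73*I ≈ -37.0 + 73.0*I)
(s + 7566) - 3673 = ((-37 + 73*I) + 7566) - 3673 = (7529 + 73*I) - 3673 = 3856 + 73*I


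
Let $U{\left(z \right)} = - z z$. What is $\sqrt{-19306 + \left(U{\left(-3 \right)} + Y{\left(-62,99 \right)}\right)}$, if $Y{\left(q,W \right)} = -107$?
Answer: $3 i \sqrt{2158} \approx 139.36 i$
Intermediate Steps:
$U{\left(z \right)} = - z^{2}$
$\sqrt{-19306 + \left(U{\left(-3 \right)} + Y{\left(-62,99 \right)}\right)} = \sqrt{-19306 - 116} = \sqrt{-19422} = 3 i \sqrt{2158}$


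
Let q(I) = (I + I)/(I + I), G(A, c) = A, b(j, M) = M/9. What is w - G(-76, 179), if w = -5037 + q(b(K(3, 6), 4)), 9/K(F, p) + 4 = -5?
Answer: -4960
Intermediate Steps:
K(F, p) = -1 (K(F, p) = 9/(-4 - 5) = 9/(-9) = 9*(-⅑) = -1)
b(j, M) = M/9 (b(j, M) = M*(⅑) = M/9)
q(I) = 1 (q(I) = (2*I)/((2*I)) = (2*I)*(1/(2*I)) = 1)
w = -5036 (w = -5037 + 1 = -5036)
w - G(-76, 179) = -5036 - 1*(-76) = -5036 + 76 = -4960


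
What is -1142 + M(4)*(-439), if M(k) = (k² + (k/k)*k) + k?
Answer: -11678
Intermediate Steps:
M(k) = k² + 2*k (M(k) = (k² + 1*k) + k = (k² + k) + k = (k + k²) + k = k² + 2*k)
-1142 + M(4)*(-439) = -1142 + (4*(2 + 4))*(-439) = -1142 + (4*6)*(-439) = -1142 + 24*(-439) = -1142 - 10536 = -11678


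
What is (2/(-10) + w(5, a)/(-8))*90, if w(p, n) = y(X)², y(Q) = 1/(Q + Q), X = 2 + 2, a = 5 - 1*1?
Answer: -4653/256 ≈ -18.176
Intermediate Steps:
a = 4 (a = 5 - 1 = 4)
X = 4
y(Q) = 1/(2*Q)
w(p, n) = 1/64 (w(p, n) = ((½)/4)² = ((½)*(¼))² = (⅛)² = 1/64)
(2/(-10) + w(5, a)/(-8))*90 = (2/(-10) + (1/64)/(-8))*90 = (2*(-⅒) + (1/64)*(-⅛))*90 = (-⅕ - 1/512)*90 = -517/2560*90 = -4653/256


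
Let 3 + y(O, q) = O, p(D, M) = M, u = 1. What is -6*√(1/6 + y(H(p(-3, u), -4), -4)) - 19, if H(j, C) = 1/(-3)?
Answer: -19 - I*√114 ≈ -19.0 - 10.677*I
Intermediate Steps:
H(j, C) = -⅓
y(O, q) = -3 + O
-6*√(1/6 + y(H(p(-3, u), -4), -4)) - 19 = -6*√(1/6 + (-3 - ⅓)) - 19 = -6*√(⅙ - 10/3) - 19 = -I*√114 - 19 = -19 - I*√114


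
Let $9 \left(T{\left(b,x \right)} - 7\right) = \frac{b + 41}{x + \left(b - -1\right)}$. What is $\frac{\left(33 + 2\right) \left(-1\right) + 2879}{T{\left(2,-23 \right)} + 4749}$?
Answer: $\frac{511920}{856037} \approx 0.59801$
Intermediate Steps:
$T{\left(b,x \right)} = 7 + \frac{41 + b}{9 \left(1 + b + x\right)}$ ($T{\left(b,x \right)} = 7 + \frac{\left(b + 41\right) \frac{1}{x + \left(b - -1\right)}}{9} = 7 + \frac{\left(41 + b\right) \frac{1}{x + \left(b + 1\right)}}{9} = 7 + \frac{\left(41 + b\right) \frac{1}{x + \left(1 + b\right)}}{9} = 7 + \frac{\left(41 + b\right) \frac{1}{1 + b + x}}{9} = 7 + \frac{\frac{1}{1 + b + x} \left(41 + b\right)}{9} = 7 + \frac{41 + b}{9 \left(1 + b + x\right)}$)
$\frac{\left(33 + 2\right) \left(-1\right) + 2879}{T{\left(2,-23 \right)} + 4749} = \frac{\left(33 + 2\right) \left(-1\right) + 2879}{\frac{104 + 63 \left(-23\right) + 64 \cdot 2}{9 \left(1 + 2 - 23\right)} + 4749} = \frac{35 \left(-1\right) + 2879}{\frac{104 - 1449 + 128}{9 \left(-20\right)} + 4749} = \frac{-35 + 2879}{\frac{1}{9} \left(- \frac{1}{20}\right) \left(-1217\right) + 4749} = \frac{2844}{\frac{1217}{180} + 4749} = \frac{2844}{\frac{856037}{180}} = 2844 \cdot \frac{180}{856037} = \frac{511920}{856037}$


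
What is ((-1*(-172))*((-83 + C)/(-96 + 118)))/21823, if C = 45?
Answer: -3268/240053 ≈ -0.013614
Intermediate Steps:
((-1*(-172))*((-83 + C)/(-96 + 118)))/21823 = ((-1*(-172))*((-83 + 45)/(-96 + 118)))/21823 = (172*(-38/22))*(1/21823) = (172*(-38*1/22))*(1/21823) = (172*(-19/11))*(1/21823) = -3268/11*1/21823 = -3268/240053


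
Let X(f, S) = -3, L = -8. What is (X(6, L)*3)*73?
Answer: -657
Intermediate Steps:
(X(6, L)*3)*73 = -3*3*73 = -9*73 = -657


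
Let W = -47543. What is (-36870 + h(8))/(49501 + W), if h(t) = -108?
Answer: -18489/979 ≈ -18.886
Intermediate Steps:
(-36870 + h(8))/(49501 + W) = (-36870 - 108)/(49501 - 47543) = -36978/1958 = -36978*1/1958 = -18489/979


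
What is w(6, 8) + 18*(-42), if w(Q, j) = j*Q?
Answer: -708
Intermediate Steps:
w(Q, j) = Q*j
w(6, 8) + 18*(-42) = 6*8 + 18*(-42) = 48 - 756 = -708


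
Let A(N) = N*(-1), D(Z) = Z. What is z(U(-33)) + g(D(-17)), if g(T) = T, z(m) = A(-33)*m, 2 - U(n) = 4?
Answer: -83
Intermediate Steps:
U(n) = -2 (U(n) = 2 - 1*4 = 2 - 4 = -2)
A(N) = -N
z(m) = 33*m (z(m) = (-1*(-33))*m = 33*m)
z(U(-33)) + g(D(-17)) = 33*(-2) - 17 = -66 - 17 = -83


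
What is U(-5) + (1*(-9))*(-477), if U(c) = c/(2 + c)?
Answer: 12884/3 ≈ 4294.7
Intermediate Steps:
U(c) = c/(2 + c)
U(-5) + (1*(-9))*(-477) = -5/(2 - 5) + (1*(-9))*(-477) = -5/(-3) - 9*(-477) = -5*(-⅓) + 4293 = 5/3 + 4293 = 12884/3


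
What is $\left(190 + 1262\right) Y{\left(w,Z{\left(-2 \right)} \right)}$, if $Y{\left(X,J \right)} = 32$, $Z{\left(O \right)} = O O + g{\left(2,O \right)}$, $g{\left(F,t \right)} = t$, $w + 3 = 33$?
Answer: $46464$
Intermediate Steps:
$w = 30$ ($w = -3 + 33 = 30$)
$Z{\left(O \right)} = O + O^{2}$ ($Z{\left(O \right)} = O O + O = O^{2} + O = O + O^{2}$)
$\left(190 + 1262\right) Y{\left(w,Z{\left(-2 \right)} \right)} = \left(190 + 1262\right) 32 = 1452 \cdot 32 = 46464$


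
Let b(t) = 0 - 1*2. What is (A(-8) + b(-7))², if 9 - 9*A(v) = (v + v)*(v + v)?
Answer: 70225/81 ≈ 866.98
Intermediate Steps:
A(v) = 1 - 4*v²/9 (A(v) = 1 - (v + v)*(v + v)/9 = 1 - 2*v*2*v/9 = 1 - 4*v²/9)
b(t) = -2 (b(t) = 0 - 2 = -2)
(A(-8) + b(-7))² = ((1 - 4/9*(-8)²) - 2)² = ((1 - 4/9*64) - 2)² = ((1 - 256/9) - 2)² = (-247/9 - 2)² = (-265/9)² = 70225/81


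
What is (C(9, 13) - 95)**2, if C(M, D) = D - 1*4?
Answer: 7396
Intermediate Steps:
C(M, D) = -4 + D (C(M, D) = D - 4 = -4 + D)
(C(9, 13) - 95)**2 = ((-4 + 13) - 95)**2 = (9 - 95)**2 = (-86)**2 = 7396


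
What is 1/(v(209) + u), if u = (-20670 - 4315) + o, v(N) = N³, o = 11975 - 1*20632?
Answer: 1/9095687 ≈ 1.0994e-7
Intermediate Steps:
o = -8657 (o = 11975 - 20632 = -8657)
u = -33642 (u = (-20670 - 4315) - 8657 = -24985 - 8657 = -33642)
1/(v(209) + u) = 1/(209³ - 33642) = 1/(9129329 - 33642) = 1/9095687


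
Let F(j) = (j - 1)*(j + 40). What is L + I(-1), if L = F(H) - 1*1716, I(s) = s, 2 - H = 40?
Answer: -1795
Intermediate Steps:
H = -38 (H = 2 - 1*40 = 2 - 40 = -38)
F(j) = (-1 + j)*(40 + j)
L = -1794 (L = (-40 + (-38)**2 + 39*(-38)) - 1*1716 = (-40 + 1444 - 1482) - 1716 = -78 - 1716 = -1794)
L + I(-1) = -1794 - 1 = -1795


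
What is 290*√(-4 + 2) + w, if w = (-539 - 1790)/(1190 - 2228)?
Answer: 2329/1038 + 290*I*√2 ≈ 2.2437 + 410.12*I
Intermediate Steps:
w = 2329/1038 (w = -2329/(-1038) = -2329*(-1/1038) = 2329/1038 ≈ 2.2437)
290*√(-4 + 2) + w = 290*√(-4 + 2) + 2329/1038 = 290*√(-2) + 2329/1038 = 290*(I*√2) + 2329/1038 = 290*I*√2 + 2329/1038 = 2329/1038 + 290*I*√2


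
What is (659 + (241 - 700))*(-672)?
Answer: -134400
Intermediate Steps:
(659 + (241 - 700))*(-672) = (659 - 459)*(-672) = 200*(-672) = -134400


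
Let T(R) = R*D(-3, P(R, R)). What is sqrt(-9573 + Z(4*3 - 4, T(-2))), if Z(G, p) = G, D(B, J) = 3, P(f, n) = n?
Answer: I*sqrt(9565) ≈ 97.801*I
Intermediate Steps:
T(R) = 3*R (T(R) = R*3 = 3*R)
sqrt(-9573 + Z(4*3 - 4, T(-2))) = sqrt(-9573 + (4*3 - 4)) = sqrt(-9573 + (12 - 4)) = sqrt(-9573 + 8) = sqrt(-9565) = I*sqrt(9565)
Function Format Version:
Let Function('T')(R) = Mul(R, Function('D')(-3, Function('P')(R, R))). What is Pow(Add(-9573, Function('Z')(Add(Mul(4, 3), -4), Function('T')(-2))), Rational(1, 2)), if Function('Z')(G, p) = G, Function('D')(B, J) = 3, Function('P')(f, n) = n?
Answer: Mul(I, Pow(9565, Rational(1, 2))) ≈ Mul(97.801, I)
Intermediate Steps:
Function('T')(R) = Mul(3, R) (Function('T')(R) = Mul(R, 3) = Mul(3, R))
Pow(Add(-9573, Function('Z')(Add(Mul(4, 3), -4), Function('T')(-2))), Rational(1, 2)) = Pow(Add(-9573, Add(Mul(4, 3), -4)), Rational(1, 2)) = Pow(Add(-9573, Add(12, -4)), Rational(1, 2)) = Pow(Add(-9573, 8), Rational(1, 2)) = Pow(-9565, Rational(1, 2)) = Mul(I, Pow(9565, Rational(1, 2)))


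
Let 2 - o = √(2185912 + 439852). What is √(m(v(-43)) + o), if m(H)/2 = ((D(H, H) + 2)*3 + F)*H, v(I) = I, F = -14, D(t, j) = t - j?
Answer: √(690 - 2*√656441) ≈ 30.503*I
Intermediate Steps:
o = 2 - 2*√656441 (o = 2 - √(2185912 + 439852) = 2 - √2625764 = 2 - 2*√656441 ≈ -1618.4)
m(H) = -16*H (m(H) = 2*((((H - H) + 2)*3 - 14)*H) = 2*(((0 + 2)*3 - 14)*H) = 2*((2*3 - 14)*H) = 2*((6 - 14)*H) = 2*(-8*H) = -16*H)
√(m(v(-43)) + o) = √(-16*(-43) + (2 - 2*√656441)) = √(688 + (2 - 2*√656441)) = √(690 - 2*√656441)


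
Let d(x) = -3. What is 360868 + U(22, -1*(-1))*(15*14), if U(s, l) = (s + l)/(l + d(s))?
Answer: 358453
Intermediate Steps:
U(s, l) = (l + s)/(-3 + l) (U(s, l) = (s + l)/(l - 3) = (l + s)/(-3 + l))
360868 + U(22, -1*(-1))*(15*14) = 360868 + ((-1*(-1) + 22)/(-3 - 1*(-1)))*(15*14) = 360868 + ((1 + 22)/(-3 + 1))*210 = 360868 + (23/(-2))*210 = 360868 - ½*23*210 = 360868 - 23/2*210 = 360868 - 2415 = 358453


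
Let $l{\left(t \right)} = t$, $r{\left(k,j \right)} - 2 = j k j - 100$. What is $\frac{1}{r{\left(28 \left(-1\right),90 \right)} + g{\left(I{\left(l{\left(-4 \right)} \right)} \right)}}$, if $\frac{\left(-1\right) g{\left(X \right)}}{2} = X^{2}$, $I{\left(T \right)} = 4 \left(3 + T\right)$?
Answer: $- \frac{1}{226930} \approx -4.4066 \cdot 10^{-6}$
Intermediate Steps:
$r{\left(k,j \right)} = -98 + k j^{2}$ ($r{\left(k,j \right)} = 2 + \left(j k j - 100\right) = 2 + \left(k j^{2} - 100\right) = 2 + \left(-100 + k j^{2}\right) = -98 + k j^{2}$)
$I{\left(T \right)} = 12 + 4 T$
$g{\left(X \right)} = - 2 X^{2}$
$\frac{1}{r{\left(28 \left(-1\right),90 \right)} + g{\left(I{\left(l{\left(-4 \right)} \right)} \right)}} = \frac{1}{\left(-98 + 28 \left(-1\right) 90^{2}\right) - 2 \left(12 + 4 \left(-4\right)\right)^{2}} = \frac{1}{\left(-98 - 226800\right) - 2 \left(12 - 16\right)^{2}} = \frac{1}{\left(-98 - 226800\right) - 2 \left(-4\right)^{2}} = \frac{1}{-226898 - 32} = \frac{1}{-226930} = - \frac{1}{226930}$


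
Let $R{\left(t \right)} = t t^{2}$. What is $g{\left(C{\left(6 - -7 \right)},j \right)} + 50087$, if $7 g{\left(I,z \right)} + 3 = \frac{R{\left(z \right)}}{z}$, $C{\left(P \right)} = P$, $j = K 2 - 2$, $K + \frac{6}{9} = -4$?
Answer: $\frac{3156610}{63} \approx 50105.0$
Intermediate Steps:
$K = - \frac{14}{3}$ ($K = - \frac{2}{3} - 4 = - \frac{14}{3} \approx -4.6667$)
$j = - \frac{34}{3}$ ($j = \left(- \frac{14}{3}\right) 2 - 2 = - \frac{28}{3} - 2 = - \frac{34}{3} \approx -11.333$)
$R{\left(t \right)} = t^{3}$
$g{\left(I,z \right)} = - \frac{3}{7} + \frac{z^{2}}{7}$ ($g{\left(I,z \right)} = - \frac{3}{7} + \frac{z^{3} \frac{1}{z}}{7} = - \frac{3}{7} + \frac{z^{2}}{7}$)
$g{\left(C{\left(6 - -7 \right)},j \right)} + 50087 = \left(- \frac{3}{7} + \frac{\left(- \frac{34}{3}\right)^{2}}{7}\right) + 50087 = \left(- \frac{3}{7} + \frac{1}{7} \cdot \frac{1156}{9}\right) + 50087 = \left(- \frac{3}{7} + \frac{1156}{63}\right) + 50087 = \frac{1129}{63} + 50087 = \frac{3156610}{63}$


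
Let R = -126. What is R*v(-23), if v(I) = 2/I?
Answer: 252/23 ≈ 10.957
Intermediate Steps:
R*v(-23) = -252/(-23) = -252*(-1)/23 = -126*(-2/23) = 252/23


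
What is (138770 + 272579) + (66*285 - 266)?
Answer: 429893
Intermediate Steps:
(138770 + 272579) + (66*285 - 266) = 411349 + (18810 - 266) = 411349 + 18544 = 429893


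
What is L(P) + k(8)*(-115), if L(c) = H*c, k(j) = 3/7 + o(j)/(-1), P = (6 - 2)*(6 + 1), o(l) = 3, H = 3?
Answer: 2658/7 ≈ 379.71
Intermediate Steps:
P = 28 (P = 4*7 = 28)
k(j) = -18/7 (k(j) = 3/7 + 3/(-1) = 3*(⅐) + 3*(-1) = 3/7 - 3 = -18/7)
L(c) = 3*c
L(P) + k(8)*(-115) = 3*28 - 18/7*(-115) = 84 + 2070/7 = 2658/7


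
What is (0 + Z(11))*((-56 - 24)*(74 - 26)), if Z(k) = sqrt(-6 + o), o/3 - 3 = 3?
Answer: -7680*sqrt(3) ≈ -13302.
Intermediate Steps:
o = 18 (o = 9 + 3*3 = 9 + 9 = 18)
Z(k) = 2*sqrt(3) (Z(k) = sqrt(-6 + 18) = sqrt(12) = 2*sqrt(3))
(0 + Z(11))*((-56 - 24)*(74 - 26)) = (0 + 2*sqrt(3))*((-56 - 24)*(74 - 26)) = (2*sqrt(3))*(-80*48) = (2*sqrt(3))*(-3840) = -7680*sqrt(3)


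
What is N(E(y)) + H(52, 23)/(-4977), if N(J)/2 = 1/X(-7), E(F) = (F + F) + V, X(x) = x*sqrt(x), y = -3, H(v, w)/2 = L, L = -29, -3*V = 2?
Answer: 58/4977 + 2*I*sqrt(7)/49 ≈ 0.011654 + 0.10799*I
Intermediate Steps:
V = -2/3 (V = -1/3*2 = -2/3 ≈ -0.66667)
H(v, w) = -58 (H(v, w) = 2*(-29) = -58)
X(x) = x**(3/2)
E(F) = -2/3 + 2*F (E(F) = (F + F) - 2/3 = 2*F - 2/3 = -2/3 + 2*F)
N(J) = 2*I*sqrt(7)/49 (N(J) = 2/((-7)**(3/2)) = 2/((-7*I*sqrt(7))) = 2*(I*sqrt(7)/49) = 2*I*sqrt(7)/49)
N(E(y)) + H(52, 23)/(-4977) = 2*I*sqrt(7)/49 - 58/(-4977) = 2*I*sqrt(7)/49 - 58*(-1/4977) = 2*I*sqrt(7)/49 + 58/4977 = 58/4977 + 2*I*sqrt(7)/49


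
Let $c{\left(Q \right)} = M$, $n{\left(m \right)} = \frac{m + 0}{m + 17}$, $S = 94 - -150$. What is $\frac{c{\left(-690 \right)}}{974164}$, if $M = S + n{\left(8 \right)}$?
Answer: $\frac{1527}{6088525} \approx 0.0002508$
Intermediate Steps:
$S = 244$ ($S = 94 + 150 = 244$)
$n{\left(m \right)} = \frac{m}{17 + m}$
$M = \frac{6108}{25}$ ($M = 244 + \frac{8}{17 + 8} = 244 + \frac{8}{25} = \frac{6108}{25} \approx 244.32$)
$c{\left(Q \right)} = \frac{6108}{25}$
$\frac{c{\left(-690 \right)}}{974164} = \frac{6108}{25 \cdot 974164} = \frac{6108}{25} \cdot \frac{1}{974164} = \frac{1527}{6088525}$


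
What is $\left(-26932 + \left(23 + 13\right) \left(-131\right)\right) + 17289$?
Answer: $-14359$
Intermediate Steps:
$\left(-26932 + \left(23 + 13\right) \left(-131\right)\right) + 17289 = \left(-26932 + 36 \left(-131\right)\right) + 17289 = \left(-26932 - 4716\right) + 17289 = -31648 + 17289 = -14359$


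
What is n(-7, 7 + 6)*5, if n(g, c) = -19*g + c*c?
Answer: 1510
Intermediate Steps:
n(g, c) = c² - 19*g (n(g, c) = -19*g + c² = c² - 19*g)
n(-7, 7 + 6)*5 = ((7 + 6)² - 19*(-7))*5 = (13² + 133)*5 = (169 + 133)*5 = 302*5 = 1510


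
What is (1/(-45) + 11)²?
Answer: 244036/2025 ≈ 120.51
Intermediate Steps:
(1/(-45) + 11)² = (-1/45 + 11)² = (494/45)² = 244036/2025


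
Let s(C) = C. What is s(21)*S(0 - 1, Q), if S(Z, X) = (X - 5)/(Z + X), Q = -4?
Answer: 189/5 ≈ 37.800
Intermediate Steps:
S(Z, X) = (-5 + X)/(X + Z)
s(21)*S(0 - 1, Q) = 21*((-5 - 4)/(-4 + (0 - 1))) = 21*(-9/(-4 - 1)) = 21*(-9/(-5)) = 21*(-1/5*(-9)) = 21*(9/5) = 189/5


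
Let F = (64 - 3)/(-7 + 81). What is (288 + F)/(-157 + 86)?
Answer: -21373/5254 ≈ -4.0679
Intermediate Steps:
F = 61/74 ≈ 0.82432
(288 + F)/(-157 + 86) = (288 + 61/74)/(-157 + 86) = (21373/74)/(-71) = (21373/74)*(-1/71) = -21373/5254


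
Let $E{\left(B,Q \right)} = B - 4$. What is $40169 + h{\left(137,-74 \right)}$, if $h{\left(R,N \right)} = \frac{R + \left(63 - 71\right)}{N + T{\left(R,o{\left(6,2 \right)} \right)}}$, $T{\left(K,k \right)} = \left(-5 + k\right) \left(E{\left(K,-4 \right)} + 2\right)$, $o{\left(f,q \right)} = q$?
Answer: $\frac{19240822}{479} \approx 40169.0$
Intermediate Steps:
$E{\left(B,Q \right)} = -4 + B$ ($E{\left(B,Q \right)} = B - 4 = -4 + B$)
$T{\left(K,k \right)} = \left(-5 + k\right) \left(-2 + K\right)$ ($T{\left(K,k \right)} = \left(-5 + k\right) \left(\left(-4 + K\right) + 2\right) = \left(-5 + k\right) \left(-2 + K\right)$)
$h{\left(R,N \right)} = \frac{-8 + R}{6 + N - 3 R}$ ($h{\left(R,N \right)} = \frac{R + \left(63 - 71\right)}{N + \left(10 - 5 R - 4 + R 2\right)} = \frac{R + \left(63 - 71\right)}{N + \left(10 - 5 R - 4 + 2 R\right)} = \frac{R - 8}{N - \left(-6 + 3 R\right)} = \frac{-8 + R}{6 + N - 3 R}$)
$40169 + h{\left(137,-74 \right)} = 40169 + \frac{8 - 137}{-6 - -74 + 3 \cdot 137} = 40169 + \frac{8 - 137}{-6 + 74 + 411} = 40169 + \frac{1}{479} \left(-129\right) = 40169 - \frac{129}{479} = \frac{19240822}{479}$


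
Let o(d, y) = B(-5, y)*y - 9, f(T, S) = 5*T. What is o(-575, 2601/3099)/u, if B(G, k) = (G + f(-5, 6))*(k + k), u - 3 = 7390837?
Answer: -54705141/7886684064760 ≈ -6.9364e-6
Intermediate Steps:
u = 7390840 (u = 3 + 7390837 = 7390840)
B(G, k) = 2*k*(-25 + G) (B(G, k) = (G + 5*(-5))*(k + k) = (G - 25)*(2*k) = (-25 + G)*(2*k) = 2*k*(-25 + G))
o(d, y) = -9 - 60*y**2 (o(d, y) = (2*y*(-25 - 5))*y - 9 = (2*y*(-30))*y - 9 = (-60*y)*y - 9 = -60*y**2 - 9 = -9 - 60*y**2)
o(-575, 2601/3099)/u = (-9 - 60*(2601/3099)**2)/7390840 = (-9 - 60*(2601*(1/3099))**2)*(1/7390840) = (-9 - 60*(867/1033)**2)*(1/7390840) = (-9 - 60*751689/1067089)*(1/7390840) = (-9 - 45101340/1067089)*(1/7390840) = -54705141/1067089*1/7390840 = -54705141/7886684064760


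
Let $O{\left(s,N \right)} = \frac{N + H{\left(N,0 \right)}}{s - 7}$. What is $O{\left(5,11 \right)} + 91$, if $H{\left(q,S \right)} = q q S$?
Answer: $\frac{171}{2} \approx 85.5$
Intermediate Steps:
$H{\left(q,S \right)} = S q^{2}$ ($H{\left(q,S \right)} = q^{2} S = S q^{2}$)
$O{\left(s,N \right)} = \frac{N}{-7 + s}$ ($O{\left(s,N \right)} = \frac{N + 0 N^{2}}{s - 7} = \frac{N + 0}{-7 + s} = \frac{N}{-7 + s}$)
$O{\left(5,11 \right)} + 91 = \frac{11}{-7 + 5} + 91 = \frac{11}{-2} + 91 = 11 \left(- \frac{1}{2}\right) + 91 = - \frac{11}{2} + 91 = \frac{171}{2}$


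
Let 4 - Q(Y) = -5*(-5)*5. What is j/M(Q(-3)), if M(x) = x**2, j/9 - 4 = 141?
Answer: 1305/14641 ≈ 0.089133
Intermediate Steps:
j = 1305 (j = 36 + 9*141 = 36 + 1269 = 1305)
Q(Y) = -121 (Q(Y) = 4 - (-5*(-5))*5 = 4 - 25*5 = 4 - 1*125 = 4 - 125 = -121)
j/M(Q(-3)) = 1305/((-121)**2) = 1305/14641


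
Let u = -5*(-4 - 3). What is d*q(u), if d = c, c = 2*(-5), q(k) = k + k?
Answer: -700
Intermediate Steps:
u = 35 (u = -5*(-7) = 35)
q(k) = 2*k
c = -10
d = -10
d*q(u) = -20*35 = -10*70 = -700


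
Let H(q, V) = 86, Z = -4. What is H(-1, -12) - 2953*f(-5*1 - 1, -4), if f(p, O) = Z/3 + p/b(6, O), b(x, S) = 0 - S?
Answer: 50717/6 ≈ 8452.8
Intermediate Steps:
b(x, S) = -S
f(p, O) = -4/3 - p/O (f(p, O) = -4/3 + p/((-O)) = -4*⅓ + p*(-1/O) = -4/3 - p/O)
H(-1, -12) - 2953*f(-5*1 - 1, -4) = 86 - 2953*(-4/3 - 1*(-5*1 - 1)/(-4)) = 86 - 2953*(-4/3 - 1*(-5 - 1)*(-¼)) = 86 - 2953*(-4/3 - 1*(-6)*(-¼)) = 86 - 2953*(-4/3 - 3/2) = 86 - 2953*(-17/6) = 86 + 50201/6 = 50717/6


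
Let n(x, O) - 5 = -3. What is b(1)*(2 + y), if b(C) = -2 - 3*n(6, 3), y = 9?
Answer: -88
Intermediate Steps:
n(x, O) = 2 (n(x, O) = 5 - 3 = 2)
b(C) = -8 (b(C) = -2 - 3*2 = -2 - 6 = -8)
b(1)*(2 + y) = -8*(2 + 9) = -8*11 = -88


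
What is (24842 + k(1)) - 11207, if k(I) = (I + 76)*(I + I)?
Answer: 13789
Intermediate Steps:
k(I) = 2*I*(76 + I) (k(I) = (76 + I)*(2*I) = 2*I*(76 + I))
(24842 + k(1)) - 11207 = (24842 + 2*1*(76 + 1)) - 11207 = (24842 + 2*1*77) - 11207 = (24842 + 154) - 11207 = 24996 - 11207 = 13789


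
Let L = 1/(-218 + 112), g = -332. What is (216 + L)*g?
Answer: -3800570/53 ≈ -71709.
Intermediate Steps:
L = -1/106 (L = 1/(-106) = -1/106 ≈ -0.0094340)
(216 + L)*g = (216 - 1/106)*(-332) = (22895/106)*(-332) = -3800570/53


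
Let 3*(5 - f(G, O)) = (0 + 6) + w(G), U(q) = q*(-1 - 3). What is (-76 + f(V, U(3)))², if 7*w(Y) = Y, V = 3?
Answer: 262144/49 ≈ 5349.9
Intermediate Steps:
w(Y) = Y/7
U(q) = -4*q (U(q) = q*(-4) = -4*q)
f(G, O) = 3 - G/21 (f(G, O) = 5 - ((0 + 6) + G/7)/3 = 5 - (6 + G/7)/3 = 5 + (-2 - G/21) = 3 - G/21)
(-76 + f(V, U(3)))² = (-76 + (3 - 1/21*3))² = (-76 + (3 - ⅐))² = (-76 + 20/7)² = (-512/7)² = 262144/49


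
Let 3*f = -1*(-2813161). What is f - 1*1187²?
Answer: -1413746/3 ≈ -4.7125e+5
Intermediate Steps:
f = 2813161/3 (f = (-1*(-2813161))/3 = (⅓)*2813161 = 2813161/3 ≈ 9.3772e+5)
f - 1*1187² = 2813161/3 - 1*1187² = 2813161/3 - 1*1408969 = 2813161/3 - 1408969 = -1413746/3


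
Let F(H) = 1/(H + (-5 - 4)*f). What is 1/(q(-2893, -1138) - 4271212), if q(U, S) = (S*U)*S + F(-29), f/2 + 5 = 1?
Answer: -43/161285840671 ≈ -2.6661e-10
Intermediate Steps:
f = -8 (f = -10 + 2*1 = -10 + 2 = -8)
F(H) = 1/(72 + H) (F(H) = 1/(H + (-5 - 4)*(-8)) = 1/(H - 9*(-8)) = 1/(H + 72) = 1/(72 + H))
q(U, S) = 1/43 + U*S**2 (q(U, S) = (S*U)*S + 1/(72 - 29) = U*S**2 + 1/43 = 1/43 + U*S**2)
1/(q(-2893, -1138) - 4271212) = 1/((1/43 - 2893*(-1138)**2) - 4271212) = 1/((1/43 - 2893*1295044) - 4271212) = 1/((1/43 - 3746562292) - 4271212) = 1/(-161102178555/43 - 4271212) = 1/(-161285840671/43) = -43/161285840671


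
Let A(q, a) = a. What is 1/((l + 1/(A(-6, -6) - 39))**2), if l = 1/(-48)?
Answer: 518400/961 ≈ 539.44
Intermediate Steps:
l = -1/48 ≈ -0.020833
1/((l + 1/(A(-6, -6) - 39))**2) = 1/((-1/48 + 1/(-6 - 39))**2) = 1/((-1/48 + 1/(-45))**2) = 1/((-1/48 - 1/45)**2) = 1/((-31/720)**2) = 1/(961/518400) = 518400/961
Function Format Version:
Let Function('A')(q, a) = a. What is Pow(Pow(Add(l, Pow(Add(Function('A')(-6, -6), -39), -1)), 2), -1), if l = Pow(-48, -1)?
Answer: Rational(518400, 961) ≈ 539.44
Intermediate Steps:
l = Rational(-1, 48) ≈ -0.020833
Pow(Pow(Add(l, Pow(Add(Function('A')(-6, -6), -39), -1)), 2), -1) = Pow(Pow(Add(Rational(-1, 48), Pow(Add(-6, -39), -1)), 2), -1) = Pow(Pow(Add(Rational(-1, 48), Pow(-45, -1)), 2), -1) = Pow(Pow(Add(Rational(-1, 48), Rational(-1, 45)), 2), -1) = Pow(Pow(Rational(-31, 720), 2), -1) = Pow(Rational(961, 518400), -1) = Rational(518400, 961)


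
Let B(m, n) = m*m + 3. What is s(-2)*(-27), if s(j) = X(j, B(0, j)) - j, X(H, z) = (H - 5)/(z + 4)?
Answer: -27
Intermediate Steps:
B(m, n) = 3 + m² (B(m, n) = m² + 3 = 3 + m²)
X(H, z) = (-5 + H)/(4 + z)
s(j) = -5/7 - 6*j/7 (s(j) = (-5 + j)/(4 + (3 + 0²)) - j = (-5 + j)/(4 + (3 + 0)) - j = (-5 + j)/(4 + 3) - j = (-5 + j)/7 - j = (-5/7 + j/7) - j = -5/7 - 6*j/7)
s(-2)*(-27) = (-5/7 - 6/7*(-2))*(-27) = (-5/7 + 12/7)*(-27) = 1*(-27) = -27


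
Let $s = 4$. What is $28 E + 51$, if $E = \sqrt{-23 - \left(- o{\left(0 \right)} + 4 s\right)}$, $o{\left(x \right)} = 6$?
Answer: $51 + 28 i \sqrt{33} \approx 51.0 + 160.85 i$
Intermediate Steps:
$E = i \sqrt{33}$ ($E = \sqrt{-23 + \left(6 - 16\right)} = \sqrt{-23 - 10} = \sqrt{-33} = i \sqrt{33} \approx 5.7446 i$)
$28 E + 51 = 28 i \sqrt{33} + 51 = 51 + 28 i \sqrt{33}$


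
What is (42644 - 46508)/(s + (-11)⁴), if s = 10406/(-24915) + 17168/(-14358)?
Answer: -20943440280/79347598247 ≈ -0.26395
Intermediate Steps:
s = -8744698/5420145 (s = 10406*(-1/24915) + 17168*(-1/14358) = -946/2265 - 8584/7179 = -8744698/5420145 ≈ -1.6134)
(42644 - 46508)/(s + (-11)⁴) = (42644 - 46508)/(-8744698/5420145 + (-11)⁴) = -3864/(-8744698/5420145 + 14641) = -3864/79347598247/5420145 = -3864*5420145/79347598247 = -20943440280/79347598247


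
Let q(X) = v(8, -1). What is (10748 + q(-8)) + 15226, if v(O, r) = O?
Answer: 25982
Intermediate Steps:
q(X) = 8
(10748 + q(-8)) + 15226 = (10748 + 8) + 15226 = 10756 + 15226 = 25982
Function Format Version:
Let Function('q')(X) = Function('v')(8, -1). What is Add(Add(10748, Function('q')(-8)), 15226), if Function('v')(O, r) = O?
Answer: 25982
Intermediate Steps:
Function('q')(X) = 8
Add(Add(10748, Function('q')(-8)), 15226) = Add(Add(10748, 8), 15226) = Add(10756, 15226) = 25982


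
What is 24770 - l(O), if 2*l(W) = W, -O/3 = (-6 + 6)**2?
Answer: 24770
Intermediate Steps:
O = 0 (O = -3*(-6 + 6)**2 = -3*0**2 = -3*0 = 0)
l(W) = W/2
24770 - l(O) = 24770 - 0/2 = 24770 - 1*0 = 24770 + 0 = 24770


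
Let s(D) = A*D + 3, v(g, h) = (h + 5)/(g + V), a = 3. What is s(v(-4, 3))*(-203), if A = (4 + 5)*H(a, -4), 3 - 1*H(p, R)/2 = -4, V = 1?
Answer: 67599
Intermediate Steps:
H(p, R) = 14 (H(p, R) = 6 - 2*(-4) = 6 + 8 = 14)
A = 126 (A = (4 + 5)*14 = 9*14 = 126)
v(g, h) = (5 + h)/(1 + g) (v(g, h) = (h + 5)/(g + 1) = (5 + h)/(1 + g))
s(D) = 3 + 126*D (s(D) = 126*D + 3 = 3 + 126*D)
s(v(-4, 3))*(-203) = (3 + 126*((5 + 3)/(1 - 4)))*(-203) = (3 + 126*(8/(-3)))*(-203) = (3 + 126*(-1/3*8))*(-203) = (3 + 126*(-8/3))*(-203) = (3 - 336)*(-203) = -333*(-203) = 67599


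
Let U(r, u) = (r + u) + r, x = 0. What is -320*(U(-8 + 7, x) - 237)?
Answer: 76480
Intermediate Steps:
U(r, u) = u + 2*r
-320*(U(-8 + 7, x) - 237) = -320*((0 + 2*(-8 + 7)) - 237) = -320*((0 + 2*(-1)) - 237) = -320*((0 - 2) - 237) = -320*(-2 - 237) = -320*(-239) = 76480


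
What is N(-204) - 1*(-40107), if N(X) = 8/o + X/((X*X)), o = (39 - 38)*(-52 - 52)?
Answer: 106363547/2652 ≈ 40107.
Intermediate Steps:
o = -104 (o = 1*(-104) = -104)
N(X) = -1/13 + 1/X (N(X) = 8/(-104) + X/((X*X)) = 8*(-1/104) + X/(X**2) = -1/13 + X/X**2 = -1/13 + 1/X)
N(-204) - 1*(-40107) = (1/13)*(13 - 1*(-204))/(-204) - 1*(-40107) = (1/13)*(-1/204)*(13 + 204) + 40107 = (1/13)*(-1/204)*217 + 40107 = -217/2652 + 40107 = 106363547/2652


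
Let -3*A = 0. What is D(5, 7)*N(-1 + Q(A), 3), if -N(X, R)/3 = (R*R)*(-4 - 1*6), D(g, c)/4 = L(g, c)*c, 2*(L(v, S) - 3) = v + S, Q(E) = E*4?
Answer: 68040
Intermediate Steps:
A = 0 (A = -⅓*0 = 0)
Q(E) = 4*E
L(v, S) = 3 + S/2 + v/2 (L(v, S) = 3 + (v + S)/2 = 3 + (S + v)/2 = 3 + (S/2 + v/2) = 3 + S/2 + v/2)
D(g, c) = 4*c*(3 + c/2 + g/2) (D(g, c) = 4*((3 + c/2 + g/2)*c) = 4*(c*(3 + c/2 + g/2)) = 4*c*(3 + c/2 + g/2))
N(X, R) = 30*R² (N(X, R) = -3*R*R*(-4 - 1*6) = -3*R²*(-4 - 6) = -3*R²*(-10) = -(-30)*R² = 30*R²)
D(5, 7)*N(-1 + Q(A), 3) = (2*7*(6 + 7 + 5))*(30*3²) = (2*7*18)*(30*9) = 252*270 = 68040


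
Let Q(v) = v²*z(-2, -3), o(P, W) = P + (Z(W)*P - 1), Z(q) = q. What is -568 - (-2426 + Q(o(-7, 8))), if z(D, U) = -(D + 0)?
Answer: -6334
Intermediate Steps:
z(D, U) = -D
o(P, W) = -1 + P + P*W (o(P, W) = P + (W*P - 1) = P + (P*W - 1) = P + (-1 + P*W) = -1 + P + P*W)
Q(v) = 2*v² (Q(v) = v²*(-1*(-2)) = v²*2 = 2*v²)
-568 - (-2426 + Q(o(-7, 8))) = -568 - (-2426 + 2*(-1 - 7 - 7*8)²) = -568 - (-2426 + 2*(-1 - 7 - 56)²) = -568 - (-2426 + 2*(-64)²) = -568 - (-2426 + 2*4096) = -568 - (-2426 + 8192) = -568 - 1*5766 = -568 - 5766 = -6334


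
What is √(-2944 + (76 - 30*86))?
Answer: 2*I*√1362 ≈ 73.811*I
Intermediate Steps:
√(-2944 + (76 - 30*86)) = √(-2944 + (76 - 2580)) = √(-2944 - 2504) = √(-5448) = 2*I*√1362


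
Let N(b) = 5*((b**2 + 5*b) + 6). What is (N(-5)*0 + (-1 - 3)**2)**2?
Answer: 256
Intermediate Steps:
N(b) = 30 + 5*b**2 + 25*b (N(b) = 5*(6 + b**2 + 5*b) = 30 + 5*b**2 + 25*b)
(N(-5)*0 + (-1 - 3)**2)**2 = ((30 + 5*(-5)**2 + 25*(-5))*0 + (-1 - 3)**2)**2 = ((30 + 5*25 - 125)*0 + (-4)**2)**2 = ((30 + 125 - 125)*0 + 16)**2 = (30*0 + 16)**2 = (0 + 16)**2 = 16**2 = 256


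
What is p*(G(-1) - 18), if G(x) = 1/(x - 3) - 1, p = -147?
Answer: 11319/4 ≈ 2829.8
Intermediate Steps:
G(x) = -1 + 1/(-3 + x) (G(x) = 1/(-3 + x) - 1 = -1 + 1/(-3 + x))
p*(G(-1) - 18) = -147*((4 - 1*(-1))/(-3 - 1) - 18) = -147*((4 + 1)/(-4) - 18) = -147*(-¼*5 - 18) = -147*(-5/4 - 18) = -147*(-77/4) = 11319/4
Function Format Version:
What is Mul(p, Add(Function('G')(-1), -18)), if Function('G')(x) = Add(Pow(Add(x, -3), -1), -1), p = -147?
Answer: Rational(11319, 4) ≈ 2829.8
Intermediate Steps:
Function('G')(x) = Add(-1, Pow(Add(-3, x), -1)) (Function('G')(x) = Add(Pow(Add(-3, x), -1), -1) = Add(-1, Pow(Add(-3, x), -1)))
Mul(p, Add(Function('G')(-1), -18)) = Mul(-147, Add(Mul(Pow(Add(-3, -1), -1), Add(4, Mul(-1, -1))), -18)) = Mul(-147, Add(Mul(Pow(-4, -1), Add(4, 1)), -18)) = Mul(-147, Add(Mul(Rational(-1, 4), 5), -18)) = Mul(-147, Add(Rational(-5, 4), -18)) = Mul(-147, Rational(-77, 4)) = Rational(11319, 4)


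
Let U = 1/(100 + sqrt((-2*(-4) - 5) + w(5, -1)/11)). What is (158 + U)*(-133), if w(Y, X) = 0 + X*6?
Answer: 399*(-5267*sqrt(11) - 158*sqrt(3))/(3*sqrt(3) + 100*sqrt(11)) ≈ -21015.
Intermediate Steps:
w(Y, X) = 6*X (w(Y, X) = 0 + 6*X = 6*X)
U = 1/(100 + 3*sqrt(33)/11) (U = 1/(100 + sqrt((-2*(-4) - 5) + (6*(-1))/11)) = 1/(100 + sqrt((8 - 5) - 6*1/11)) = 1/(100 + sqrt(3 - 6/11)) = 1/(100 + sqrt(27/11)) = 1/(100 + 3*sqrt(33)/11) ≈ 0.0098457)
(158 + U)*(-133) = (158 + sqrt(11)/(3*sqrt(3) + 100*sqrt(11)))*(-133) = -21014 - 133*sqrt(11)/(3*sqrt(3) + 100*sqrt(11))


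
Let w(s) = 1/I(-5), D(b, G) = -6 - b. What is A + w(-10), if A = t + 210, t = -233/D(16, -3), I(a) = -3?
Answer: 14537/66 ≈ 220.26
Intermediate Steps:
t = 233/22 (t = -233/(-6 - 1*16) = -233/(-6 - 16) = -233/(-22) = -233*(-1/22) = 233/22 ≈ 10.591)
w(s) = -⅓ (w(s) = 1/(-3) = -⅓)
A = 4853/22 (A = 233/22 + 210 = 4853/22 ≈ 220.59)
A + w(-10) = 4853/22 - ⅓ = 14537/66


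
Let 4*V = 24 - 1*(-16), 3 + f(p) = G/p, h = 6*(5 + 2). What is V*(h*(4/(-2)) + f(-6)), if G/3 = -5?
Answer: -845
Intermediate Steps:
G = -15 (G = 3*(-5) = -15)
h = 42 (h = 6*7 = 42)
f(p) = -3 - 15/p
V = 10 (V = (24 - 1*(-16))/4 = (24 + 16)/4 = (¼)*40 = 10)
V*(h*(4/(-2)) + f(-6)) = 10*(42*(4/(-2)) + (-3 - 15/(-6))) = 10*(42*(4*(-½)) + (-3 - 15*(-⅙))) = 10*(42*(-2) + (-3 + 5/2)) = 10*(-84 - ½) = 10*(-169/2) = -845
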